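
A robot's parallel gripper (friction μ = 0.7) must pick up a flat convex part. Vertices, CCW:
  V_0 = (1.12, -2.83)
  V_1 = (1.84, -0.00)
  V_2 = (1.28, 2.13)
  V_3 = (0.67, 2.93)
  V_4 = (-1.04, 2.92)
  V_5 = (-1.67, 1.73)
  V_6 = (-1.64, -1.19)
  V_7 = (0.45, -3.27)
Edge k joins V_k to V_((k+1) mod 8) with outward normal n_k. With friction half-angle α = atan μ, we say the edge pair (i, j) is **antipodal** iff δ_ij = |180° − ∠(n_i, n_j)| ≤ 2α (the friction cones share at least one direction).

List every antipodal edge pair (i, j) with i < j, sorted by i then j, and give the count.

α = atan 0.7 = 34.99°;  2α = 69.98°
n_0 = (+0.9691, -0.2466)
n_1 = (+0.9671, +0.2543)
n_2 = (+0.7952, +0.6063)
n_3 = (-0.0058, +1.0000)
n_4 = (-0.8838, +0.4679)
n_5 = (-0.9999, -0.0103)
n_6 = (-0.7054, -0.7088)
n_7 = (+0.5489, -0.8359)
  (0,1): δ = 151.00°  ·
  (0,2): δ = 128.40°  ·
  (0,3): δ = 75.39°  ·
  (0,4): δ = 13.62°  ✓
  (0,5): δ = 14.86°  ✓
  (0,6): δ = 59.41°  ✓
  (0,7): δ = 137.57°  ·
  (1,2): δ = 157.40°  ·
  (1,3): δ = 104.40°  ·
  (1,4): δ = 42.63°  ✓
  (1,5): δ = 14.14°  ✓
  (1,6): δ = 30.41°  ✓
  (1,7): δ = 108.56°  ·
  (2,3): δ = 126.99°  ·
  (2,4): δ = 65.22°  ✓
  (2,5): δ = 36.74°  ✓
  (2,6): δ = 7.81°  ✓
  (2,7): δ = 85.97°  ·
  (3,4): δ = 118.23°  ·
  (3,5): δ = 89.75°  ·
  (3,6): δ = 45.20°  ✓
  (3,7): δ = 32.96°  ✓
  (4,5): δ = 151.51°  ·
  (4,6): δ = 106.97°  ·
  (4,7): δ = 28.81°  ✓
  (5,6): δ = 135.45°  ·
  (5,7): δ = 57.30°  ✓
  (6,7): δ = 101.84°  ·
antipodal pairs: 13

count = 13; pairs: (0,4), (0,5), (0,6), (1,4), (1,5), (1,6), (2,4), (2,5), (2,6), (3,6), (3,7), (4,7), (5,7)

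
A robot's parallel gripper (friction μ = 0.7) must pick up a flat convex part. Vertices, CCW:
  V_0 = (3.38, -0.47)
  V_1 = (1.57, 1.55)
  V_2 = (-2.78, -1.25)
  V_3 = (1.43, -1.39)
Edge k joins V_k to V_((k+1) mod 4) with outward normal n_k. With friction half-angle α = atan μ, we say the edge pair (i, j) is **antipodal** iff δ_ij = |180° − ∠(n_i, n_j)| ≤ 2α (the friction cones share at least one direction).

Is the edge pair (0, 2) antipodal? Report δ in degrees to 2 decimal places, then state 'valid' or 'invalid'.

δ = 46.23°, valid

α = atan 0.7 = 34.99°;  2α = 69.98°
edge 0: e_0 = (-1.81, +2.02);  n_0 = (+0.7448, +0.6673)
edge 2: e_2 = (+4.21, -0.14);  n_2 = (-0.0332, -0.9994)
∠(n_0, n_2) = 133.77°
δ = |180° − 133.77°| = 46.23°
46.23° ≤ 2α = 69.98°  →  valid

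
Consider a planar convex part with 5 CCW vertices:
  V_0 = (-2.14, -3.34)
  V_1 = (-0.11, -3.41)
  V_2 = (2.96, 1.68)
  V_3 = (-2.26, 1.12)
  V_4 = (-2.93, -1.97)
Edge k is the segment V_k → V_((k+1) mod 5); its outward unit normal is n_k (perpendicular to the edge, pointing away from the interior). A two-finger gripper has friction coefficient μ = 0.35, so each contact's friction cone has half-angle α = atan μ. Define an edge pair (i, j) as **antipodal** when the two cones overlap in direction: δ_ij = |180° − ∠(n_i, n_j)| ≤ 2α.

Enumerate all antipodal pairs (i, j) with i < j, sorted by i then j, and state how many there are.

count = 2; pairs: (0,2), (1,3)

α = atan 0.35 = 19.29°;  2α = 38.58°
n_0 = (-0.0345, -0.9994)
n_1 = (+0.8563, -0.5165)
n_2 = (-0.1067, +0.9943)
n_3 = (-0.9773, +0.2119)
n_4 = (-0.8663, -0.4995)
  (0,1): δ = 119.12°  ·
  (0,2): δ = 8.10°  ✓
  (0,3): δ = 79.74°  ·
  (0,4): δ = 121.94°  ·
  (1,2): δ = 52.78°  ·
  (1,3): δ = 18.86°  ✓
  (1,4): δ = 61.07°  ·
  (2,3): δ = 108.36°  ·
  (2,4): δ = 66.15°  ·
  (3,4): δ = 137.80°  ·
antipodal pairs: 2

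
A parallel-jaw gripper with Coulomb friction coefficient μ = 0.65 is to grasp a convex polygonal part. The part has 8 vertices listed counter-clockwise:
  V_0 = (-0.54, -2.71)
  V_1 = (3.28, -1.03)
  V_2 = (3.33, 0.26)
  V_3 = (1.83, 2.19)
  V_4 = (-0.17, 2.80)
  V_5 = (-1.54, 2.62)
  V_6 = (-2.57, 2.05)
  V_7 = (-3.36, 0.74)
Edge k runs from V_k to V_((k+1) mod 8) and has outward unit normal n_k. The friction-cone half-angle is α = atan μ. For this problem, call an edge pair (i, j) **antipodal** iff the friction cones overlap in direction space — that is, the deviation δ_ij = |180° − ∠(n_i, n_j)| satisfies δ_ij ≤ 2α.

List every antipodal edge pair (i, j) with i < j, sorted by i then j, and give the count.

α = atan 0.65 = 33.02°;  2α = 66.05°
n_0 = (+0.4026, -0.9154)
n_1 = (+0.9992, -0.0387)
n_2 = (+0.7896, +0.6137)
n_3 = (+0.2917, +0.9565)
n_4 = (-0.1303, +0.9915)
n_5 = (-0.4842, +0.8750)
n_6 = (-0.8563, +0.5164)
n_7 = (-0.7743, -0.6329)
  (0,1): δ = 115.96°  ·
  (0,2): δ = 75.89°  ·
  (0,3): δ = 40.70°  ✓
  (0,4): δ = 16.25°  ✓
  (0,5): δ = 5.22°  ✓
  (0,6): δ = 35.17°  ✓
  (0,7): δ = 105.52°  ·
  (1,2): δ = 139.93°  ·
  (1,3): δ = 104.74°  ·
  (1,4): δ = 80.30°  ·
  (1,5): δ = 58.82°  ✓
  (1,6): δ = 28.87°  ✓
  (1,7): δ = 41.48°  ✓
  (2,3): δ = 144.82°  ·
  (2,4): δ = 120.37°  ·
  (2,5): δ = 98.89°  ·
  (2,6): δ = 68.95°  ·
  (2,7): δ = 1.41°  ✓
  (3,4): δ = 155.55°  ·
  (3,5): δ = 134.08°  ·
  (3,6): δ = 104.13°  ·
  (3,7): δ = 33.78°  ✓
  (4,5): δ = 158.52°  ·
  (4,6): δ = 128.58°  ·
  (4,7): δ = 58.22°  ✓
  (5,6): δ = 150.05°  ·
  (5,7): δ = 79.70°  ·
  (6,7): δ = 109.65°  ·
antipodal pairs: 10

count = 10; pairs: (0,3), (0,4), (0,5), (0,6), (1,5), (1,6), (1,7), (2,7), (3,7), (4,7)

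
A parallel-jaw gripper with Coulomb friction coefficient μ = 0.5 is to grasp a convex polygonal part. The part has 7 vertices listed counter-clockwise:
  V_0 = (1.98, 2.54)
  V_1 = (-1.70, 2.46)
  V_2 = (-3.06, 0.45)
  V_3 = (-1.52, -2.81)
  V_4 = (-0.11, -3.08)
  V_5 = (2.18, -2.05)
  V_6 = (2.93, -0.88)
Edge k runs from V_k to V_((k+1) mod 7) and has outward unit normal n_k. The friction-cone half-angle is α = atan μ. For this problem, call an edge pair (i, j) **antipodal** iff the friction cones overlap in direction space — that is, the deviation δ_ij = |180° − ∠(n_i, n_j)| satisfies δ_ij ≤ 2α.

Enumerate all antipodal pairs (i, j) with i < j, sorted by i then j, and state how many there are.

α = atan 0.5 = 26.57°;  2α = 53.13°
n_0 = (-0.0217, +0.9998)
n_1 = (-0.8282, +0.5604)
n_2 = (-0.9042, -0.4271)
n_3 = (-0.1881, -0.9822)
n_4 = (+0.4102, -0.9120)
n_5 = (+0.8419, -0.5397)
n_6 = (+0.9635, +0.2676)
  (0,1): δ = 125.33°  ·
  (0,2): δ = 65.96°  ·
  (0,3): δ = 12.09°  ✓
  (0,4): δ = 22.97°  ✓
  (0,5): δ = 56.09°  ·
  (0,6): δ = 104.28°  ·
  (1,2): δ = 120.63°  ·
  (1,3): δ = 66.76°  ·
  (1,4): δ = 31.70°  ✓
  (1,5): δ = 1.42°  ✓
  (1,6): δ = 49.61°  ✓
  (2,3): δ = 126.13°  ·
  (2,4): δ = 91.07°  ·
  (2,5): δ = 57.95°  ·
  (2,6): δ = 9.76°  ✓
  (3,4): δ = 144.94°  ·
  (3,5): δ = 111.82°  ·
  (3,6): δ = 63.64°  ·
  (4,5): δ = 146.88°  ·
  (4,6): δ = 98.69°  ·
  (5,6): δ = 131.81°  ·
antipodal pairs: 6

count = 6; pairs: (0,3), (0,4), (1,4), (1,5), (1,6), (2,6)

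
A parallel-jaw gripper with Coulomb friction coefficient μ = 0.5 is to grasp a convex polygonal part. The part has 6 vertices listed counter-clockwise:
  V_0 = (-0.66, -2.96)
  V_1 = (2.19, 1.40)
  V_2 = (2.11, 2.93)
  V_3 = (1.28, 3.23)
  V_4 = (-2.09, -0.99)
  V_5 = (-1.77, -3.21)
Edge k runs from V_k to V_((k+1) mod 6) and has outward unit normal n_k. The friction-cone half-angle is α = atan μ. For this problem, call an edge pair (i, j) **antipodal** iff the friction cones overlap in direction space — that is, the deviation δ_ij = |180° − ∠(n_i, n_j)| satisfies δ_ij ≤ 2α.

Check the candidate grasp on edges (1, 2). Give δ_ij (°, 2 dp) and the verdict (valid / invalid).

δ = 112.87°, invalid

α = atan 0.5 = 26.57°;  2α = 53.13°
edge 1: e_1 = (-0.08, +1.53);  n_1 = (+0.9986, +0.0522)
edge 2: e_2 = (-0.83, +0.30);  n_2 = (+0.3399, +0.9405)
∠(n_1, n_2) = 67.13°
δ = |180° − 67.13°| = 112.87°
112.87° > 2α = 53.13°  →  invalid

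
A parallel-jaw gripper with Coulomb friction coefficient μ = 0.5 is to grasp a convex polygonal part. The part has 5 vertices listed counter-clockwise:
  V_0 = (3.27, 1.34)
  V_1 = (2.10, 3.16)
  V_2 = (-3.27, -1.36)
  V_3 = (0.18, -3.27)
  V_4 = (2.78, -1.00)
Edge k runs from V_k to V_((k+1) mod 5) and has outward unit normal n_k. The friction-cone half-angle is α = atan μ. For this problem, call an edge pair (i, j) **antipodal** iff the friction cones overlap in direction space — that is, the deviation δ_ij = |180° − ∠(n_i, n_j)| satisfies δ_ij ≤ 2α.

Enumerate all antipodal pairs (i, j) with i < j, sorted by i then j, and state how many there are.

α = atan 0.5 = 26.57°;  2α = 53.13°
n_0 = (+0.8412, +0.5408)
n_1 = (-0.6440, +0.7651)
n_2 = (-0.4844, -0.8749)
n_3 = (+0.6577, -0.7533)
n_4 = (+0.9788, -0.2050)
  (0,1): δ = 82.65°  ·
  (0,2): δ = 28.29°  ✓
  (0,3): δ = 98.39°  ·
  (0,4): δ = 135.44°  ·
  (1,2): δ = 69.06°  ·
  (1,3): δ = 1.04°  ✓
  (1,4): δ = 38.09°  ✓
  (2,3): δ = 109.91°  ·
  (2,4): δ = 72.86°  ·
  (3,4): δ = 142.95°  ·
antipodal pairs: 3

count = 3; pairs: (0,2), (1,3), (1,4)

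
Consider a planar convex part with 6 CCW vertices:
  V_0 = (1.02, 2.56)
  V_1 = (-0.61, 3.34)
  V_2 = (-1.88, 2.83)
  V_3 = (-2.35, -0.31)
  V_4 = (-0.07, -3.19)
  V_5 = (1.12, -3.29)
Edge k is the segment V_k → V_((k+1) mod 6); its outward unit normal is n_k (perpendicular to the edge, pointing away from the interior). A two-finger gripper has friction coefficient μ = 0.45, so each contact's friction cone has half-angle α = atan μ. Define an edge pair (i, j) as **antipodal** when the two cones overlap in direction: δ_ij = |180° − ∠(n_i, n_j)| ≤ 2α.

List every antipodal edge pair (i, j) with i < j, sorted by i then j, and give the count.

count = 5; pairs: (0,3), (0,4), (1,4), (2,5), (3,5)

α = atan 0.45 = 24.23°;  2α = 48.46°
n_0 = (+0.4317, +0.9020)
n_1 = (-0.3727, +0.9280)
n_2 = (-0.9890, +0.1480)
n_3 = (-0.7840, -0.6207)
n_4 = (-0.0837, -0.9965)
n_5 = (+0.9999, +0.0171)
  (0,1): δ = 132.55°  ·
  (0,2): δ = 72.94°  ·
  (0,3): δ = 26.06°  ✓
  (0,4): δ = 20.77°  ✓
  (0,5): δ = 116.55°  ·
  (1,2): δ = 120.39°  ·
  (1,3): δ = 73.51°  ·
  (1,4): δ = 26.68°  ✓
  (1,5): δ = 69.10°  ·
  (2,3): δ = 133.12°  ·
  (2,4): δ = 86.29°  ·
  (2,5): δ = 9.49°  ✓
  (3,4): δ = 133.17°  ·
  (3,5): δ = 37.39°  ✓
  (4,5): δ = 84.22°  ·
antipodal pairs: 5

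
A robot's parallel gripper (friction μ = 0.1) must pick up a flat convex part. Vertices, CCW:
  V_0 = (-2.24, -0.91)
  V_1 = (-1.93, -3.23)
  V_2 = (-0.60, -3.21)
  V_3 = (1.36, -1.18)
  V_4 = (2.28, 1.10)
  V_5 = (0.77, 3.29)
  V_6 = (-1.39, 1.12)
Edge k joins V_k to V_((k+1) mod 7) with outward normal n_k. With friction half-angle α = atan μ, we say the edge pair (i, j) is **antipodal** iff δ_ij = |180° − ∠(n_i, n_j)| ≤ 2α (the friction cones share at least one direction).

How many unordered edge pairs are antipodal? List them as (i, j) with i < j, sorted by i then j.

α = atan 0.1 = 5.71°;  2α = 11.42°
n_0 = (-0.9912, -0.1324)
n_1 = (+0.0150, -0.9999)
n_2 = (+0.7194, -0.6946)
n_3 = (+0.9274, -0.3742)
n_4 = (+0.8233, +0.5676)
n_5 = (-0.7087, +0.7055)
n_6 = (-0.9224, +0.3862)
  (0,1): δ = 96.75°  ·
  (0,2): δ = 51.61°  ·
  (0,3): δ = 29.59°  ·
  (0,4): δ = 26.98°  ·
  (0,5): δ = 127.52°  ·
  (0,6): δ = 149.67°  ·
  (1,2): δ = 134.86°  ·
  (1,3): δ = 112.84°  ·
  (1,4): δ = 56.28°  ·
  (1,5): δ = 44.27°  ·
  (1,6): δ = 66.42°  ·
  (2,3): δ = 157.98°  ·
  (2,4): δ = 101.42°  ·
  (2,5): δ = 0.87°  ✓
  (2,6): δ = 21.27°  ·
  (3,4): δ = 123.44°  ·
  (3,5): δ = 22.89°  ·
  (3,6): δ = 0.75°  ✓
  (4,5): δ = 79.45°  ·
  (4,6): δ = 57.31°  ·
  (5,6): δ = 157.85°  ·
antipodal pairs: 2

count = 2; pairs: (2,5), (3,6)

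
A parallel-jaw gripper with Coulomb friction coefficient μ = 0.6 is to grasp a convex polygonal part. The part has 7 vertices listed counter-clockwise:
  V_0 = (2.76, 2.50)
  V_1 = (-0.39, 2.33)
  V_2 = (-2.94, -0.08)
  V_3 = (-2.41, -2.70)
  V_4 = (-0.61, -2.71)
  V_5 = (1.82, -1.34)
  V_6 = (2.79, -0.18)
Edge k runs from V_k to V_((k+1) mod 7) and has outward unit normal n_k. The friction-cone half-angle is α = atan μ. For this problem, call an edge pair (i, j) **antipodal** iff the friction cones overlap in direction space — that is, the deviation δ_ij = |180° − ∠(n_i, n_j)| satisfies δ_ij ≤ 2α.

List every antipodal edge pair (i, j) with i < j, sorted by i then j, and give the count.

α = atan 0.6 = 30.96°;  2α = 61.93°
n_0 = (-0.0539, +0.9985)
n_1 = (-0.6869, +0.7268)
n_2 = (-0.9801, -0.1983)
n_3 = (-0.0056, -1.0000)
n_4 = (+0.4911, -0.8711)
n_5 = (+0.7671, -0.6415)
n_6 = (+0.9999, +0.0112)
  (0,1): δ = 139.71°  ·
  (0,2): δ = 81.65°  ·
  (0,3): δ = 3.41°  ✓
  (0,4): δ = 26.32°  ✓
  (0,5): δ = 47.01°  ✓
  (0,6): δ = 87.55°  ·
  (1,2): δ = 121.95°  ·
  (1,3): δ = 43.70°  ✓
  (1,4): δ = 13.97°  ✓
  (1,5): δ = 6.71°  ✓
  (1,6): δ = 47.26°  ✓
  (2,3): δ = 101.75°  ·
  (2,4): δ = 72.02°  ·
  (2,5): δ = 51.34°  ✓
  (2,6): δ = 10.79°  ✓
  (3,4): δ = 150.27°  ·
  (3,5): δ = 129.58°  ·
  (3,6): δ = 89.04°  ·
  (4,5): δ = 159.32°  ·
  (4,6): δ = 118.77°  ·
  (5,6): δ = 139.46°  ·
antipodal pairs: 9

count = 9; pairs: (0,3), (0,4), (0,5), (1,3), (1,4), (1,5), (1,6), (2,5), (2,6)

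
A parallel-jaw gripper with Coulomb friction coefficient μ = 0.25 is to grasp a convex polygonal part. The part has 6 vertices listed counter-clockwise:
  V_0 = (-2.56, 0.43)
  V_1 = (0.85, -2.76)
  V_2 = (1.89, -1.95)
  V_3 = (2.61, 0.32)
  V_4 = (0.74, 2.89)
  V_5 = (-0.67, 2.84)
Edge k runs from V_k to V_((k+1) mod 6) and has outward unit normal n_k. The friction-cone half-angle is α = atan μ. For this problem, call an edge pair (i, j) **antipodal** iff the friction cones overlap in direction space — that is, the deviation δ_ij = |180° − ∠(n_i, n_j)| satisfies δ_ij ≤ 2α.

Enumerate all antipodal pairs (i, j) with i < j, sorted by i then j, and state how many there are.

count = 3; pairs: (0,3), (1,5), (2,5)

α = atan 0.25 = 14.04°;  2α = 28.07°
n_0 = (-0.6832, -0.7303)
n_1 = (+0.6145, -0.7889)
n_2 = (+0.9532, -0.3023)
n_3 = (+0.8086, +0.5884)
n_4 = (-0.0354, +0.9994)
n_5 = (-0.7869, +0.6171)
  (0,1): δ = 99.00°  ·
  (0,2): δ = 64.51°  ·
  (0,3): δ = 10.87°  ✓
  (0,4): δ = 45.12°  ·
  (0,5): δ = 94.99°  ·
  (1,2): δ = 145.51°  ·
  (1,3): δ = 91.87°  ·
  (1,4): δ = 35.88°  ·
  (1,5): δ = 13.98°  ✓
  (2,3): δ = 126.36°  ·
  (2,4): δ = 70.37°  ·
  (2,5): δ = 20.51°  ✓
  (3,4): δ = 124.01°  ·
  (3,5): δ = 74.15°  ·
  (4,5): δ = 130.14°  ·
antipodal pairs: 3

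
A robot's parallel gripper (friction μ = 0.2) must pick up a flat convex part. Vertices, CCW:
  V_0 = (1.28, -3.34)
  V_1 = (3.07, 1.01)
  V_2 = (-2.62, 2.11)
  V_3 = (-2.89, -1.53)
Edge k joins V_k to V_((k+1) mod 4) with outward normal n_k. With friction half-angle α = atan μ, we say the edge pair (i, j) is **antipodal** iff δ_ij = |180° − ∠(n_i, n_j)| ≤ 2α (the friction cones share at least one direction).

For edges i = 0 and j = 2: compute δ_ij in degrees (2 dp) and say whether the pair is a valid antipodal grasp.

α = atan 0.2 = 11.31°;  2α = 22.62°
edge 0: e_0 = (+1.79, +4.35);  n_0 = (+0.9248, -0.3805)
edge 2: e_2 = (-0.27, -3.64);  n_2 = (-0.9973, +0.0740)
∠(n_0, n_2) = 161.88°
δ = |180° − 161.88°| = 18.12°
18.12° ≤ 2α = 22.62°  →  valid

δ = 18.12°, valid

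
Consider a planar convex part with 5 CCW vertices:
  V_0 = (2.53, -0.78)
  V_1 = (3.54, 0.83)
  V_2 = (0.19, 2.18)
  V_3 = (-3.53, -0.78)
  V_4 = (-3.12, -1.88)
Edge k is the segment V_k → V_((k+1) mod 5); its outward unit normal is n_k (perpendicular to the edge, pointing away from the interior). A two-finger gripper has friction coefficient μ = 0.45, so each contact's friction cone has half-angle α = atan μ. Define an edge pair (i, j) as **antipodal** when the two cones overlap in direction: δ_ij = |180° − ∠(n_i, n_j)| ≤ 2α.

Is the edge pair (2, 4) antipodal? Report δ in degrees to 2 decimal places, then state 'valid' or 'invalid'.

δ = 27.49°, valid

α = atan 0.45 = 24.23°;  2α = 48.46°
edge 2: e_2 = (-3.72, -2.96);  n_2 = (-0.6226, +0.7825)
edge 4: e_4 = (+5.65, +1.10);  n_4 = (+0.1911, -0.9816)
∠(n_2, n_4) = 152.51°
δ = |180° − 152.51°| = 27.49°
27.49° ≤ 2α = 48.46°  →  valid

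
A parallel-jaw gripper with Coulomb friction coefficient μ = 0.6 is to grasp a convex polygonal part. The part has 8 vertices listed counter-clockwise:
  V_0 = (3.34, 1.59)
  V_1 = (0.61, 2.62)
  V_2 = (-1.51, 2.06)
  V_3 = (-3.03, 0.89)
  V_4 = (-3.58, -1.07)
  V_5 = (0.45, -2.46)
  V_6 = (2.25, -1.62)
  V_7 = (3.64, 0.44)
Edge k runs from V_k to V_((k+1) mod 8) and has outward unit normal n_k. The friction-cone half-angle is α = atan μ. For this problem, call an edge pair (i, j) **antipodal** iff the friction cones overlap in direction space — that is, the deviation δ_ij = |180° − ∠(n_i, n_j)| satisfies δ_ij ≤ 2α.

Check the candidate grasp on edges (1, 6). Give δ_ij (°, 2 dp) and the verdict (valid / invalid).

δ = 41.19°, valid

α = atan 0.6 = 30.96°;  2α = 61.93°
edge 1: e_1 = (-2.12, -0.56);  n_1 = (-0.2554, +0.9668)
edge 6: e_6 = (+1.39, +2.06);  n_6 = (+0.8289, -0.5593)
∠(n_1, n_6) = 138.81°
δ = |180° − 138.81°| = 41.19°
41.19° ≤ 2α = 61.93°  →  valid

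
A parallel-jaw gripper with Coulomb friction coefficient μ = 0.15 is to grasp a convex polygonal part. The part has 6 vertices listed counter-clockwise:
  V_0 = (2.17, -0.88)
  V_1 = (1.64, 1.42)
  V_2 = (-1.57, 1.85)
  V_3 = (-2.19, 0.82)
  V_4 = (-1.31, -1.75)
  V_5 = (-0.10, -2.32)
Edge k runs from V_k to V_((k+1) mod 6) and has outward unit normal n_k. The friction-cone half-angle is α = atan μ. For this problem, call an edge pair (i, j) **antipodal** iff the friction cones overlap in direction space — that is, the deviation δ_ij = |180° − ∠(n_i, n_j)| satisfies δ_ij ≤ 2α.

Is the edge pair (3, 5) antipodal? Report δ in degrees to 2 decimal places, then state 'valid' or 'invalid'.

α = atan 0.15 = 8.53°;  2α = 17.06°
edge 3: e_3 = (+0.88, -2.57);  n_3 = (-0.9461, -0.3239)
edge 5: e_5 = (+2.27, +1.44);  n_5 = (+0.5357, -0.8444)
∠(n_3, n_5) = 103.49°
δ = |180° − 103.49°| = 76.51°
76.51° > 2α = 17.06°  →  invalid

δ = 76.51°, invalid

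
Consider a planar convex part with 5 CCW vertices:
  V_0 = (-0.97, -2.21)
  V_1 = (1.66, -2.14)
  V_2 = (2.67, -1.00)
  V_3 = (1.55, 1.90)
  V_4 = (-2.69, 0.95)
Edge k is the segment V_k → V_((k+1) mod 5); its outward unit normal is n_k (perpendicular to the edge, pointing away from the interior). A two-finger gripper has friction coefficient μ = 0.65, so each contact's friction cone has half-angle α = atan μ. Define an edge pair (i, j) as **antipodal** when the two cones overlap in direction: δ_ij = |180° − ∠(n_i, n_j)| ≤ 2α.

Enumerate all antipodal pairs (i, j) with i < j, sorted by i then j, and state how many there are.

count = 3; pairs: (0,3), (1,3), (2,4)

α = atan 0.65 = 33.02°;  2α = 66.05°
n_0 = (+0.0266, -0.9996)
n_1 = (+0.7485, -0.6631)
n_2 = (+0.9328, +0.3603)
n_3 = (-0.2186, +0.9758)
n_4 = (-0.8783, -0.4781)
  (0,1): δ = 133.06°  ·
  (0,2): δ = 70.41°  ·
  (0,3): δ = 11.10°  ✓
  (0,4): δ = 117.03°  ·
  (1,2): δ = 117.34°  ·
  (1,3): δ = 35.83°  ✓
  (1,4): δ = 70.10°  ·
  (2,3): δ = 98.49°  ·
  (2,4): δ = 7.44°  ✓
  (3,4): δ = 74.07°  ·
antipodal pairs: 3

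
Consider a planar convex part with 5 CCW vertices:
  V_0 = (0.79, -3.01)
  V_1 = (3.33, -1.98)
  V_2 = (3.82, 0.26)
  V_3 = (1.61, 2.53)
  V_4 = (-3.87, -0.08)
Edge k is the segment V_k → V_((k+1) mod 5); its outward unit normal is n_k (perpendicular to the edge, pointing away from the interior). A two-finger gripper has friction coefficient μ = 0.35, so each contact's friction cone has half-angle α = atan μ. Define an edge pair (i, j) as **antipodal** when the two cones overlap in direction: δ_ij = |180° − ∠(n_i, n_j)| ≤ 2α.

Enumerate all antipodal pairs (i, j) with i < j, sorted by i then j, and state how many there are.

count = 2; pairs: (0,3), (2,4)

α = atan 0.35 = 19.29°;  2α = 38.58°
n_0 = (+0.3758, -0.9267)
n_1 = (+0.9769, -0.2137)
n_2 = (+0.7165, +0.6976)
n_3 = (-0.4300, +0.9028)
n_4 = (-0.5323, -0.8466)
  (0,1): δ = 124.41°  ·
  (0,2): δ = 67.84°  ·
  (0,3): δ = 3.39°  ✓
  (0,4): δ = 125.77°  ·
  (1,2): δ = 123.43°  ·
  (1,3): δ = 52.19°  ·
  (1,4): δ = 70.18°  ·
  (2,3): δ = 108.77°  ·
  (2,4): δ = 13.61°  ✓
  (3,4): δ = 57.63°  ·
antipodal pairs: 2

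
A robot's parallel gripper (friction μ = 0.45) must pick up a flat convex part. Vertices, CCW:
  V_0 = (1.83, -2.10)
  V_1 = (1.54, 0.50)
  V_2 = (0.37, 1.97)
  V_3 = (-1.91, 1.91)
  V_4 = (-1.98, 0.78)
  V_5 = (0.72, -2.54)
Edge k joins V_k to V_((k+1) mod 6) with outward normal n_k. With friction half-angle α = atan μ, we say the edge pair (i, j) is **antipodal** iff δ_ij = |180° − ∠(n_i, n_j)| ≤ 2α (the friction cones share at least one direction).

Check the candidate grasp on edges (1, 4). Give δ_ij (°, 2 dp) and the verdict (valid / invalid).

α = atan 0.45 = 24.23°;  2α = 48.46°
edge 1: e_1 = (-1.17, +1.47);  n_1 = (+0.7824, +0.6227)
edge 4: e_4 = (+2.70, -3.32);  n_4 = (-0.7758, -0.6309)
∠(n_1, n_4) = 179.40°
δ = |180° − 179.40°| = 0.60°
0.60° ≤ 2α = 48.46°  →  valid

δ = 0.60°, valid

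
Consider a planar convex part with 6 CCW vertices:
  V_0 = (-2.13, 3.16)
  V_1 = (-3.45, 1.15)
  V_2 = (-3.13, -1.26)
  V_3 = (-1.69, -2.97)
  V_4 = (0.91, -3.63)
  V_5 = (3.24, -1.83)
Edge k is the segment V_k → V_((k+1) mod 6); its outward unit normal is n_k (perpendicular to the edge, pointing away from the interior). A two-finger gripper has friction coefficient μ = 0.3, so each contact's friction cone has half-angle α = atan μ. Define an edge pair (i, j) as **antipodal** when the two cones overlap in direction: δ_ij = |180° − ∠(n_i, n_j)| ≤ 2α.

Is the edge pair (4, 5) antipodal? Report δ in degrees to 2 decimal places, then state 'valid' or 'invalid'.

δ = 80.59°, invalid

α = atan 0.3 = 16.70°;  2α = 33.40°
edge 4: e_4 = (+2.33, +1.80);  n_4 = (+0.6114, -0.7914)
edge 5: e_5 = (-5.37, +4.99);  n_5 = (+0.6807, +0.7326)
∠(n_4, n_5) = 99.41°
δ = |180° − 99.41°| = 80.59°
80.59° > 2α = 33.40°  →  invalid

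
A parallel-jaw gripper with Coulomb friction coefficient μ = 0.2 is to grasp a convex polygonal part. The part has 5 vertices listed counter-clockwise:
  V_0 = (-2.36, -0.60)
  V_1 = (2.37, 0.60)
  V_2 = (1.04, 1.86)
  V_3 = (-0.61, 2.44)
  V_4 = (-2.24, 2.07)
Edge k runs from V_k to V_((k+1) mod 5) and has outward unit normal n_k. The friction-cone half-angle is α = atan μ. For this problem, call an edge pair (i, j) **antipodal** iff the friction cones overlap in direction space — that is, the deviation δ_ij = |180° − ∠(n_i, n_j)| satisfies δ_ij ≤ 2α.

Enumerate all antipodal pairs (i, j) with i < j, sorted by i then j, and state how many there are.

α = atan 0.2 = 11.31°;  2α = 22.62°
n_0 = (+0.2459, -0.9693)
n_1 = (+0.6877, +0.7260)
n_2 = (+0.3316, +0.9434)
n_3 = (-0.2214, +0.9752)
n_4 = (-0.9990, +0.0449)
  (0,1): δ = 57.69°  ·
  (0,2): δ = 33.60°  ·
  (0,3): δ = 1.45°  ✓
  (0,4): δ = 73.19°  ·
  (1,2): δ = 155.92°  ·
  (1,3): δ = 123.76°  ·
  (1,4): δ = 49.12°  ·
  (2,3): δ = 147.84°  ·
  (2,4): δ = 73.21°  ·
  (3,4): δ = 105.36°  ·
antipodal pairs: 1

count = 1; pairs: (0,3)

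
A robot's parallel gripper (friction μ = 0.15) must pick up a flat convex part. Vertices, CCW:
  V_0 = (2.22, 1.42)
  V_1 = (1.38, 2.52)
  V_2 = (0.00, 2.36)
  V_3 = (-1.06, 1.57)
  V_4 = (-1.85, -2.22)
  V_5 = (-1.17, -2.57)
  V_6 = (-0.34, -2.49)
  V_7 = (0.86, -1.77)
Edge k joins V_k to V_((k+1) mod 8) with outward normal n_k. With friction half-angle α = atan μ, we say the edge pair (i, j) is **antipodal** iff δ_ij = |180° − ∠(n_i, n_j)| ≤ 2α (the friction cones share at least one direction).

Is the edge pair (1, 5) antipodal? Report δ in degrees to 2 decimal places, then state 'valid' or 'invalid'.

α = atan 0.15 = 8.53°;  2α = 17.06°
edge 1: e_1 = (-1.38, -0.16);  n_1 = (-0.1152, +0.9933)
edge 5: e_5 = (+0.83, +0.08);  n_5 = (+0.0959, -0.9954)
∠(n_1, n_5) = 178.89°
δ = |180° − 178.89°| = 1.11°
1.11° ≤ 2α = 17.06°  →  valid

δ = 1.11°, valid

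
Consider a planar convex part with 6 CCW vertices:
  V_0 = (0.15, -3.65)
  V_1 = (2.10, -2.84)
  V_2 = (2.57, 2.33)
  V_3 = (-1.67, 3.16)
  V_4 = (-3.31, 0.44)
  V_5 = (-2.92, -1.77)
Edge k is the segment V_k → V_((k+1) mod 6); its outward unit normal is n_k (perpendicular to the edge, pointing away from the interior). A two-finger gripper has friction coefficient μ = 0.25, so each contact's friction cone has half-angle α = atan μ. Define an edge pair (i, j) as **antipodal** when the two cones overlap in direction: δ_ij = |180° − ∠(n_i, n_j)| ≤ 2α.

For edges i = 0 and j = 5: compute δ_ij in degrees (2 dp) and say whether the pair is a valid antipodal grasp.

α = atan 0.25 = 14.04°;  2α = 28.07°
edge 0: e_0 = (+1.95, +0.81);  n_0 = (+0.3836, -0.9235)
edge 5: e_5 = (+3.07, -1.88);  n_5 = (-0.5222, -0.8528)
∠(n_0, n_5) = 54.04°
δ = |180° − 54.04°| = 125.96°
125.96° > 2α = 28.07°  →  invalid

δ = 125.96°, invalid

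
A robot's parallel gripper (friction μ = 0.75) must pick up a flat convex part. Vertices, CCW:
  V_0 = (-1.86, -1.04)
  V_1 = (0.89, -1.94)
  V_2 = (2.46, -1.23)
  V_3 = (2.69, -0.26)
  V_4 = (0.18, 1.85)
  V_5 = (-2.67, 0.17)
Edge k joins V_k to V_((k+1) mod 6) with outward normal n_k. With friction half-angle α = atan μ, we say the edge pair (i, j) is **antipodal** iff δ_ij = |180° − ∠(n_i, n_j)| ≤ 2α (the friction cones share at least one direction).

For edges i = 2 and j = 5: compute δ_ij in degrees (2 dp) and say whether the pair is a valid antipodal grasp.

α = atan 0.75 = 36.87°;  2α = 73.74°
edge 2: e_2 = (+0.23, +0.97);  n_2 = (+0.9730, -0.2307)
edge 5: e_5 = (+0.81, -1.21);  n_5 = (-0.8310, -0.5563)
∠(n_2, n_5) = 132.86°
δ = |180° − 132.86°| = 47.14°
47.14° ≤ 2α = 73.74°  →  valid

δ = 47.14°, valid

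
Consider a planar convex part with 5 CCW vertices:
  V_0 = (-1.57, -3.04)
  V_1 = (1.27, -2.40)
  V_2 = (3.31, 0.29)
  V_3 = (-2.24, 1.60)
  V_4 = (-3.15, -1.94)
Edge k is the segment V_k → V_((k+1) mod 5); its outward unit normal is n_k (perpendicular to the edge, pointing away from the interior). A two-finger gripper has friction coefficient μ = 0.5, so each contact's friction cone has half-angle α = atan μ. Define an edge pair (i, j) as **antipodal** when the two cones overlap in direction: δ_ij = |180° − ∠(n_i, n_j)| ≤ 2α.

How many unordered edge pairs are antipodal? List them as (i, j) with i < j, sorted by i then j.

count = 3; pairs: (0,2), (1,3), (2,4)

α = atan 0.5 = 26.57°;  2α = 53.13°
n_0 = (+0.2198, -0.9755)
n_1 = (+0.7968, -0.6043)
n_2 = (+0.2297, +0.9733)
n_3 = (-0.9685, +0.2490)
n_4 = (-0.5714, -0.8207)
  (0,1): δ = 139.87°  ·
  (0,2): δ = 25.98°  ✓
  (0,3): δ = 62.88°  ·
  (0,4): δ = 132.45°  ·
  (1,2): δ = 66.11°  ·
  (1,3): δ = 22.76°  ✓
  (1,4): δ = 92.33°  ·
  (2,3): δ = 91.14°  ·
  (2,4): δ = 21.56°  ✓
  (3,4): δ = 110.43°  ·
antipodal pairs: 3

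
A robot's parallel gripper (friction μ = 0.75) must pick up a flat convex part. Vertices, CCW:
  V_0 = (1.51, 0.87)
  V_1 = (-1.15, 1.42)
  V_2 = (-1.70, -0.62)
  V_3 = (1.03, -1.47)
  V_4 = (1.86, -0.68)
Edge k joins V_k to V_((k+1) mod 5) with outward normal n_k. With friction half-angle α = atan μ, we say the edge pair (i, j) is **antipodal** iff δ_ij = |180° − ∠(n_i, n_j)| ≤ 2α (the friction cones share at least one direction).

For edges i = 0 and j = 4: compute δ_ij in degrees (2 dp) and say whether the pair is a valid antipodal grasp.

α = atan 0.75 = 36.87°;  2α = 73.74°
edge 0: e_0 = (-2.66, +0.55);  n_0 = (+0.2025, +0.9793)
edge 4: e_4 = (-0.35, +1.55);  n_4 = (+0.9754, +0.2203)
∠(n_0, n_4) = 65.59°
δ = |180° − 65.59°| = 114.41°
114.41° > 2α = 73.74°  →  invalid

δ = 114.41°, invalid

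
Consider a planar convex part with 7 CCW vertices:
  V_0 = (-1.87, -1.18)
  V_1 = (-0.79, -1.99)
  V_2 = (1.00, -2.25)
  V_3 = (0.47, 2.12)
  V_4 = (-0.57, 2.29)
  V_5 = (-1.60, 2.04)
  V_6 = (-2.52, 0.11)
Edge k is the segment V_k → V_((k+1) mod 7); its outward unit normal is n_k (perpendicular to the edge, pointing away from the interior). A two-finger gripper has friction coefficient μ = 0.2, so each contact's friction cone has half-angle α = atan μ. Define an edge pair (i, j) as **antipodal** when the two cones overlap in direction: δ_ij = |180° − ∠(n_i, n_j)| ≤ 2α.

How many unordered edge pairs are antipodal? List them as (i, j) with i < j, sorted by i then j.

α = atan 0.2 = 11.31°;  2α = 22.62°
n_0 = (-0.6000, -0.8000)
n_1 = (-0.1437, -0.9896)
n_2 = (+0.9927, +0.1204)
n_3 = (+0.1613, +0.9869)
n_4 = (-0.2359, +0.9718)
n_5 = (-0.9027, +0.4303)
n_6 = (-0.8930, -0.4500)
  (0,1): δ = 151.39°  ·
  (0,2): δ = 46.21°  ·
  (0,3): δ = 27.59°  ·
  (0,4): δ = 50.51°  ·
  (0,5): δ = 101.38°  ·
  (0,6): δ = 153.61°  ·
  (1,2): δ = 74.82°  ·
  (1,3): δ = 1.02°  ✓
  (1,4): δ = 21.91°  ✓
  (1,5): δ = 72.78°  ·
  (1,6): δ = 125.01°  ·
  (2,3): δ = 106.20°  ·
  (2,4): δ = 83.27°  ·
  (2,5): δ = 32.40°  ·
  (2,6): δ = 19.83°  ✓
  (3,4): δ = 157.07°  ·
  (3,5): δ = 106.20°  ·
  (3,6): δ = 53.97°  ·
  (4,5): δ = 129.13°  ·
  (4,6): δ = 76.90°  ·
  (5,6): δ = 127.77°  ·
antipodal pairs: 3

count = 3; pairs: (1,3), (1,4), (2,6)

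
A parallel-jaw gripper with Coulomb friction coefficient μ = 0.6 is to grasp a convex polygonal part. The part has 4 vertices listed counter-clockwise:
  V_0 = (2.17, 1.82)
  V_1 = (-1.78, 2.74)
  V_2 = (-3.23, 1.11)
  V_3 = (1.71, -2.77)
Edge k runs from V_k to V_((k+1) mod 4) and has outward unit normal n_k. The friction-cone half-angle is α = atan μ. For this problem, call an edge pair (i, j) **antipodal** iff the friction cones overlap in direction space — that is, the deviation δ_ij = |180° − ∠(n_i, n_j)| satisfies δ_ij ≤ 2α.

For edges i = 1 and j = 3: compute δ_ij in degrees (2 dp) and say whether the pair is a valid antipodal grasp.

δ = 35.93°, valid

α = atan 0.6 = 30.96°;  2α = 61.93°
edge 1: e_1 = (-1.45, -1.63);  n_1 = (-0.7472, +0.6646)
edge 3: e_3 = (+0.46, +4.59);  n_3 = (+0.9950, -0.0997)
∠(n_1, n_3) = 144.07°
δ = |180° − 144.07°| = 35.93°
35.93° ≤ 2α = 61.93°  →  valid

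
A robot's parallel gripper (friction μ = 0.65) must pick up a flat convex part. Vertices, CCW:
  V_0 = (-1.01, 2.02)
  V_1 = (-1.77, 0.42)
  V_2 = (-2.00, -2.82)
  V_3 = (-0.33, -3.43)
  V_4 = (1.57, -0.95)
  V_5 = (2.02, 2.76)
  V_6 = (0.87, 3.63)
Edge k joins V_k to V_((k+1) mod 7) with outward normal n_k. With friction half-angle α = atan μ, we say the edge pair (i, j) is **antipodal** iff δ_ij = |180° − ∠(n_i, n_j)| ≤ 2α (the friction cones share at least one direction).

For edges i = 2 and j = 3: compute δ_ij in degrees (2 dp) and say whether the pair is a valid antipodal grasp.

δ = 107.39°, invalid

α = atan 0.65 = 33.02°;  2α = 66.05°
edge 2: e_2 = (+1.67, -0.61);  n_2 = (-0.3431, -0.9393)
edge 3: e_3 = (+1.90, +2.48);  n_3 = (+0.7938, -0.6082)
∠(n_2, n_3) = 72.61°
δ = |180° − 72.61°| = 107.39°
107.39° > 2α = 66.05°  →  invalid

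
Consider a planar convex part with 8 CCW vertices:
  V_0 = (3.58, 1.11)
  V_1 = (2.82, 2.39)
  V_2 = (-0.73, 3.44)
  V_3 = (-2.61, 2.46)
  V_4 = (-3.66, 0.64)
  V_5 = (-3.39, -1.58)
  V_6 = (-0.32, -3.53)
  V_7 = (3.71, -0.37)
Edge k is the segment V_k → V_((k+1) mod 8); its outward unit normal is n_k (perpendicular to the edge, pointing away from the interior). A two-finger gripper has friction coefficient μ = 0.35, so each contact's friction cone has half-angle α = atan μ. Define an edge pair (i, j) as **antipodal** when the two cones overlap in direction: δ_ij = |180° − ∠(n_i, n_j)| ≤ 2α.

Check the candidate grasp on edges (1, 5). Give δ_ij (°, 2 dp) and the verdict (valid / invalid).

α = atan 0.35 = 19.29°;  2α = 38.58°
edge 1: e_1 = (-3.55, +1.05);  n_1 = (+0.2836, +0.9589)
edge 5: e_5 = (+3.07, -1.95);  n_5 = (-0.5362, -0.8441)
∠(n_1, n_5) = 164.05°
δ = |180° − 164.05°| = 15.95°
15.95° ≤ 2α = 38.58°  →  valid

δ = 15.95°, valid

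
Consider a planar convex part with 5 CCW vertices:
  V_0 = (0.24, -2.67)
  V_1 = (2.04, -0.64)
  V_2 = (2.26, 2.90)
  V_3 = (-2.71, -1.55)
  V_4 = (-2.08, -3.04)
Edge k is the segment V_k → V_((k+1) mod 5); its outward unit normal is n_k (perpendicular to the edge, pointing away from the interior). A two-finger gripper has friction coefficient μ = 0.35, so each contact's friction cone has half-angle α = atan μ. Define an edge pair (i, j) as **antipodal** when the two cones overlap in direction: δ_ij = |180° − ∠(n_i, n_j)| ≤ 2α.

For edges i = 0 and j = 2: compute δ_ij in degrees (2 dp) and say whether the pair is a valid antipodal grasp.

α = atan 0.35 = 19.29°;  2α = 38.58°
edge 0: e_0 = (+1.80, +2.03);  n_0 = (+0.7482, -0.6634)
edge 2: e_2 = (-4.97, -4.45);  n_2 = (-0.6671, +0.7450)
∠(n_0, n_2) = 173.40°
δ = |180° − 173.40°| = 6.60°
6.60° ≤ 2α = 38.58°  →  valid

δ = 6.60°, valid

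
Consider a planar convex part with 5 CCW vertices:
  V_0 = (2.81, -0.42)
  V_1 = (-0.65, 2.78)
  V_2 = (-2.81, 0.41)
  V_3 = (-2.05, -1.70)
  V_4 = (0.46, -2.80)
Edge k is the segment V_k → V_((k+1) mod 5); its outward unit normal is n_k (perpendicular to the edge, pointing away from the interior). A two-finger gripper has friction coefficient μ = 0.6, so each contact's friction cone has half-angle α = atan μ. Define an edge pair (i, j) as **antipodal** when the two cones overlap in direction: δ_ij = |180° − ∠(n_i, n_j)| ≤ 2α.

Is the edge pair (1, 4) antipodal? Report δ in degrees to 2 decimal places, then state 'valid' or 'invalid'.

α = atan 0.6 = 30.96°;  2α = 61.93°
edge 1: e_1 = (-2.16, -2.37);  n_1 = (-0.7391, +0.6736)
edge 4: e_4 = (+2.35, +2.38);  n_4 = (+0.7116, -0.7026)
∠(n_1, n_4) = 177.71°
δ = |180° − 177.71°| = 2.29°
2.29° ≤ 2α = 61.93°  →  valid

δ = 2.29°, valid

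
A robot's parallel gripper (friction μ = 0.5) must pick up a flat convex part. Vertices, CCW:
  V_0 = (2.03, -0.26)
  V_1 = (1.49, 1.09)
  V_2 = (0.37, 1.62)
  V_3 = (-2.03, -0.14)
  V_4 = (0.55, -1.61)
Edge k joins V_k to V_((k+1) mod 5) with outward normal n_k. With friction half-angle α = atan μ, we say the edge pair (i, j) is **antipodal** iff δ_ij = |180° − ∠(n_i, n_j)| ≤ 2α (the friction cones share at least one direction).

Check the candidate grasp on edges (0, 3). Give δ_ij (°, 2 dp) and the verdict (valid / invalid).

δ = 38.53°, valid

α = atan 0.5 = 26.57°;  2α = 53.13°
edge 0: e_0 = (-0.54, +1.35);  n_0 = (+0.9285, +0.3714)
edge 3: e_3 = (+2.58, -1.47);  n_3 = (-0.4951, -0.8689)
∠(n_0, n_3) = 141.47°
δ = |180° − 141.47°| = 38.53°
38.53° ≤ 2α = 53.13°  →  valid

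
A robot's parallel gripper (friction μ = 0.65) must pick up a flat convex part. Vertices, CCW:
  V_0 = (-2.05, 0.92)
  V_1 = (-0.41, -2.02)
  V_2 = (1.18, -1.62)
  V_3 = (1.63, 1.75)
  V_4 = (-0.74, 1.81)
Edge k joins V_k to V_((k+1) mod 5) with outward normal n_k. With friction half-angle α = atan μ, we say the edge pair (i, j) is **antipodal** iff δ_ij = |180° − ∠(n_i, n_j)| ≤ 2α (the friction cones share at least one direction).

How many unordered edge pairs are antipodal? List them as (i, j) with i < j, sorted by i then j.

count = 5; pairs: (0,2), (0,3), (1,3), (1,4), (2,4)

α = atan 0.65 = 33.02°;  2α = 66.05°
n_0 = (-0.8733, -0.4872)
n_1 = (+0.2440, -0.9698)
n_2 = (+0.9912, -0.1324)
n_3 = (+0.0253, +0.9997)
n_4 = (-0.5620, +0.8272)
  (0,1): δ = 105.03°  ·
  (0,2): δ = 36.76°  ✓
  (0,3): δ = 59.40°  ✓
  (0,4): δ = 95.04°  ·
  (1,2): δ = 111.73°  ·
  (1,3): δ = 15.57°  ✓
  (1,4): δ = 20.07°  ✓
  (2,3): δ = 83.84°  ·
  (2,4): δ = 48.20°  ✓
  (3,4): δ = 144.36°  ·
antipodal pairs: 5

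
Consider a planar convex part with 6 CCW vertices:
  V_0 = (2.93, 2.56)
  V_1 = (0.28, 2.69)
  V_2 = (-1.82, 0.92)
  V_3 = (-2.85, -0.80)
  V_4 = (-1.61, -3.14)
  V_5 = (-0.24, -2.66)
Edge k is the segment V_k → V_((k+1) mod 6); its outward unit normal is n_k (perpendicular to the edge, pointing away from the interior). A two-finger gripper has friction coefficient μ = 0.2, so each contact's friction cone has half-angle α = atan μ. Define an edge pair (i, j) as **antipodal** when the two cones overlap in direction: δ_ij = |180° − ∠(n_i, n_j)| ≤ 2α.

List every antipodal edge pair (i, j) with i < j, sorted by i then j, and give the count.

α = atan 0.2 = 11.31°;  2α = 22.62°
n_0 = (+0.0490, +0.9988)
n_1 = (-0.6445, +0.7646)
n_2 = (-0.8579, +0.5138)
n_3 = (-0.8836, -0.4682)
n_4 = (+0.3307, -0.9438)
n_5 = (+0.8547, -0.5191)
  (0,1): δ = 137.07°  ·
  (0,2): δ = 118.11°  ·
  (0,3): δ = 59.27°  ·
  (0,4): δ = 22.12°  ✓
  (0,5): δ = 61.54°  ·
  (1,2): δ = 161.04°  ·
  (1,3): δ = 102.21°  ·
  (1,4): δ = 20.82°  ✓
  (1,5): δ = 18.60°  ✓
  (2,3): δ = 121.17°  ·
  (2,4): δ = 39.78°  ·
  (2,5): δ = 0.35°  ✓
  (3,4): δ = 98.61°  ·
  (3,5): δ = 59.19°  ·
  (4,5): δ = 140.58°  ·
antipodal pairs: 4

count = 4; pairs: (0,4), (1,4), (1,5), (2,5)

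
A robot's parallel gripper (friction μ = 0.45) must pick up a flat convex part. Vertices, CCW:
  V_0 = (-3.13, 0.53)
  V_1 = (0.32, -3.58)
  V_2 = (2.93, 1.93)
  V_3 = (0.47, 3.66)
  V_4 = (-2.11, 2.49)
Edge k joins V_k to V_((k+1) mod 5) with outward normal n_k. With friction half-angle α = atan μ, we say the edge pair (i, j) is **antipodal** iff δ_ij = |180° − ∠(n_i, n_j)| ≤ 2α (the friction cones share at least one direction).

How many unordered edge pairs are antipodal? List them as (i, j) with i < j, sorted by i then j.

count = 3; pairs: (0,2), (1,3), (1,4)

α = atan 0.45 = 24.23°;  2α = 48.46°
n_0 = (-0.7659, -0.6429)
n_1 = (+0.9037, -0.4281)
n_2 = (+0.5752, +0.8180)
n_3 = (-0.4130, +0.9107)
n_4 = (-0.8871, +0.4616)
  (0,1): δ = 65.36°  ·
  (0,2): δ = 14.87°  ✓
  (0,3): δ = 74.38°  ·
  (0,4): δ = 112.50°  ·
  (1,2): δ = 99.77°  ·
  (1,3): δ = 40.26°  ✓
  (1,4): δ = 2.15°  ✓
  (2,3): δ = 120.49°  ·
  (2,4): δ = 82.38°  ·
  (3,4): δ = 141.89°  ·
antipodal pairs: 3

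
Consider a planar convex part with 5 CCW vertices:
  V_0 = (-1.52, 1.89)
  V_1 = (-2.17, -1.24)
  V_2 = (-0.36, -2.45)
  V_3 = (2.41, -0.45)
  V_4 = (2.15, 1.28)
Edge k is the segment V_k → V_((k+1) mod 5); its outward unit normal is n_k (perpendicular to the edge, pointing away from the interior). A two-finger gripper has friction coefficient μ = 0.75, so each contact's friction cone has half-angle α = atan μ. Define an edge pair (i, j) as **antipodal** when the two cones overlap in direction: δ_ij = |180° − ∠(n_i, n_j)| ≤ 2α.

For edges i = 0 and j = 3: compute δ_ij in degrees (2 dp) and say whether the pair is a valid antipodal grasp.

δ = 20.28°, valid

α = atan 0.75 = 36.87°;  2α = 73.74°
edge 0: e_0 = (-0.65, -3.13);  n_0 = (-0.9791, +0.2033)
edge 3: e_3 = (-0.26, +1.73);  n_3 = (+0.9889, +0.1486)
∠(n_0, n_3) = 159.72°
δ = |180° − 159.72°| = 20.28°
20.28° ≤ 2α = 73.74°  →  valid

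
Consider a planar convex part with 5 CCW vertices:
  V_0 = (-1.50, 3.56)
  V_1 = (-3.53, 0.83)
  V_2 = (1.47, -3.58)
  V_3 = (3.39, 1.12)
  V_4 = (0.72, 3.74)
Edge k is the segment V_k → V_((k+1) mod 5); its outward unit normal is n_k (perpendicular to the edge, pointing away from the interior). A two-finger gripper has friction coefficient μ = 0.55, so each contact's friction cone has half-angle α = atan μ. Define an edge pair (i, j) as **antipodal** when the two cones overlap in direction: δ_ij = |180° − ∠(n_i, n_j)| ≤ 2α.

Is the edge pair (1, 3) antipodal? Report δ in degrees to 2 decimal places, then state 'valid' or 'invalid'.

δ = 3.05°, valid

α = atan 0.55 = 28.81°;  2α = 57.62°
edge 1: e_1 = (+5.00, -4.41);  n_1 = (-0.6615, -0.7500)
edge 3: e_3 = (-2.67, +2.62);  n_3 = (+0.7004, +0.7138)
∠(n_1, n_3) = 176.95°
δ = |180° − 176.95°| = 3.05°
3.05° ≤ 2α = 57.62°  →  valid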